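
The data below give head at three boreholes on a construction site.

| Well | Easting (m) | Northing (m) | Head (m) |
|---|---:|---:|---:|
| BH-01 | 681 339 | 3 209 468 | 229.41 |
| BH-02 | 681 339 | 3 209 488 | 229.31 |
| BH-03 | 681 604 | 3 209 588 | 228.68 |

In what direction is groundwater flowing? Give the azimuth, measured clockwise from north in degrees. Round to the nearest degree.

Differences from BH-01: to BH-02 (Δx, Δy, Δh) = (0, 20, -0.10); to BH-03 = (265, 120, -0.73).
Determinant of the coordinate differences = 0·120 − 265·20 = -5300.
∂h/∂x = [(-0.10)·120 − (-0.73)·20] / -5300 = -0.0004906
∂h/∂y = [0·(-0.73) − 265·(-0.10)] / -5300 = -0.005000
Flow direction (−∇h) has components (+0.0004906 E, +0.005000 N).
Azimuth = atan2(E, N) = atan2(+0.0004906, +0.005000) = 5.6° ≈ 006°.

006°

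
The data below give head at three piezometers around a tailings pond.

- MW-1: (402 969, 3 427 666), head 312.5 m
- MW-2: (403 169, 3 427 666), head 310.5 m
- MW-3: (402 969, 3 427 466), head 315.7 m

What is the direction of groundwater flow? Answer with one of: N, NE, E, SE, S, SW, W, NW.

∂h/∂x = (310.5 − 312.5) / (403169 − 402969) = -0.01000
∂h/∂y = (315.7 − 312.5) / (3427466 − 3427666) = -0.01600
Flow = −∇h = (+0.01000 east, +0.01600 north), which points northeast.

NE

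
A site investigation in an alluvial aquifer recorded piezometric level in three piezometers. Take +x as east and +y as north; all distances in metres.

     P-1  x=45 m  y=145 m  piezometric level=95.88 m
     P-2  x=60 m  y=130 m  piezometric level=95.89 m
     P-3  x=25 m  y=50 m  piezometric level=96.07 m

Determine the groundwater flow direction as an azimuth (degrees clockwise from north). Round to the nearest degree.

With h = a·x + b·y + c and P-1 as origin, the differences give:
  15·a + (-15)·b = +0.01
  (-20)·a + (-95)·b = +0.19
Eliminate b (×(-95) and ×(-15), subtract): -1725·a = 1.900 → a = ∂h/∂x = -0.001101
Back-substitute: b = ∂h/∂y = -0.001768.
Flow direction (−∇h) has components (+0.001101 E, +0.001768 N).
Azimuth = atan2(E, N) = atan2(+0.001101, +0.001768) = 31.9° ≈ 032°.

032°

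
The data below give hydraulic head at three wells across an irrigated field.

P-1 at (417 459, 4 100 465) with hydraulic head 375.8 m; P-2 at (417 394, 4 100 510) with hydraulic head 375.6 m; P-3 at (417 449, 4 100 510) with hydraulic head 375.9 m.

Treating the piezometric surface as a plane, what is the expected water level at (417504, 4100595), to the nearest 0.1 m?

376.5 m

Differences from P-1: to P-2 (Δx, Δy, Δh) = (-65, 45, -0.2); to P-3 = (-10, 45, +0.1).
Determinant of the coordinate differences = (-65)·45 − (-10)·45 = -2475.
∂h/∂x = [(-0.2)·45 − (+0.1)·45] / -2475 = +0.005455
∂h/∂y = [(-65)·(+0.1) − (-10)·(-0.2)] / -2475 = +0.003434
h(417504, 4100595) = 375.8 + (+0.005455)·(45) + (+0.003434)·(130) = 375.8 +0.245 +0.446 = 376.492 m.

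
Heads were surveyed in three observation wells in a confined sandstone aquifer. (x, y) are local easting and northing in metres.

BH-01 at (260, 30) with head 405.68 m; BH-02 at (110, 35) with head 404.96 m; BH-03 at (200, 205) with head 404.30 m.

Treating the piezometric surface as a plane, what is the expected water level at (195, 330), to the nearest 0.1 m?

403.5 m

Differences from BH-01: to BH-02 (Δx, Δy, Δh) = (-150, 5, -0.72); to BH-03 = (-60, 175, -1.38).
Determinant of the coordinate differences = (-150)·175 − (-60)·5 = -25950.
∂h/∂x = [(-0.72)·175 − (-1.38)·5] / -25950 = +0.004590
∂h/∂y = [(-150)·(-1.38) − (-60)·(-0.72)] / -25950 = -0.006312
h(195, 330) = 405.68 + (+0.004590)·(-65) + (-0.006312)·(300) = 405.68 -0.298 -1.894 = 403.488 m.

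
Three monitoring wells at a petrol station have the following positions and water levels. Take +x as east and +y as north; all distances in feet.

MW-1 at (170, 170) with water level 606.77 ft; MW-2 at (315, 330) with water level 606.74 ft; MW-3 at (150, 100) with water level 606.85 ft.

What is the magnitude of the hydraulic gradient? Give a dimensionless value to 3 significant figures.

Three-point gradient (reference MW-1): Δ to MW-2 = (145, 160, -0.03), Δ to MW-3 = (-20, -70, +0.08).
∂h/∂x = +0.001540, ∂h/∂y = -0.001583 (det = -6950).
|∇h| = √(0.001540² + -0.001583²) = 0.002209

0.00221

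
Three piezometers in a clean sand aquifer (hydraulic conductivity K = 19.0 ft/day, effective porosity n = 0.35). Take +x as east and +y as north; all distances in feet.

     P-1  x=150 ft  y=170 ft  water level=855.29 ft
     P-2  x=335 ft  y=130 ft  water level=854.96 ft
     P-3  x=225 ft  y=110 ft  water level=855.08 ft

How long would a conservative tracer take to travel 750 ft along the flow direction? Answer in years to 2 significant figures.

17 years

Taking P-1 as reference: P-2−P-1 = (185, -40, -0.33); P-3−P-1 = (75, -60, -0.21).
Solve a·Δx + b·Δy = Δh: det = 185·(-60) − 75·(-40) = -8100.
∂h/∂x = [(-0.33)·(-60) − (-0.21)·(-40)] / -8100 = -0.001407
∂h/∂y = [185·(-0.21) − 75·(-0.33)] / -8100 = +0.001741
|∇h| = √(-0.001407² + 0.001741²) = 0.002238
Seepage velocity v = K·i/n = 19.0 × 0.002238 / 0.35 = 0.1215 ft/day.
t = 750 / 0.1215 = 6173 days = 16.9 years.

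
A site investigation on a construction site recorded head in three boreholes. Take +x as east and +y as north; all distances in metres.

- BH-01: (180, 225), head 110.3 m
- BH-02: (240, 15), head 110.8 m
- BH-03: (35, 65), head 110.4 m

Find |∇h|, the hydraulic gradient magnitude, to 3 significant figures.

Differences from BH-01: to BH-02 (Δx, Δy, Δh) = (60, -210, +0.5); to BH-03 = (-145, -160, +0.1).
Solve a·Δx + b·Δy = Δh: det = 60·(-160) − (-145)·(-210) = -40050.
∂h/∂x = [(+0.5)·(-160) − (+0.1)·(-210)] / -40050 = +0.001473
∂h/∂y = [60·(+0.1) − (-145)·(+0.5)] / -40050 = -0.001960
|∇h| = √(0.001473² + -0.001960²) = 0.002452

0.00245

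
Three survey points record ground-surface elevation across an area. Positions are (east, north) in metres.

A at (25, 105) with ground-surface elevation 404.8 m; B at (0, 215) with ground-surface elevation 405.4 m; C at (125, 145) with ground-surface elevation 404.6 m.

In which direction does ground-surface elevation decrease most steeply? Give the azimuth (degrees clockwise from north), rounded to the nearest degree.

Three-point gradient (reference A): Δ to B = (-25, 110, +0.6), Δ to C = (100, 40, -0.2).
∂z/∂x = -0.003833, ∂z/∂y = +0.004583 (det = -12000).
Steepest decrease is along −∇f: components (+0.003833 E, -0.004583 N).
Azimuth = atan2(+0.003833, -0.004583) = 140.1° ≈ 140°.

140°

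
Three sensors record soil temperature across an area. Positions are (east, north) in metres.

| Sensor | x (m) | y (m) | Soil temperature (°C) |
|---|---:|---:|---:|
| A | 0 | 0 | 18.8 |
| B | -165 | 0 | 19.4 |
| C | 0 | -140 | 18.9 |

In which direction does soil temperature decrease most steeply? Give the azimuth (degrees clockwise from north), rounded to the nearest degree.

∂T/∂x = (19.4 − 18.8) / (-165 − 0) = -0.003636
∂T/∂y = (18.9 − 18.8) / (-140 − 0) = -0.0007143
Steepest decrease is along −∇f: components (+0.003636 E, +0.0007143 N).
Azimuth = atan2(+0.003636, +0.0007143) = 78.9° ≈ 079°.

079°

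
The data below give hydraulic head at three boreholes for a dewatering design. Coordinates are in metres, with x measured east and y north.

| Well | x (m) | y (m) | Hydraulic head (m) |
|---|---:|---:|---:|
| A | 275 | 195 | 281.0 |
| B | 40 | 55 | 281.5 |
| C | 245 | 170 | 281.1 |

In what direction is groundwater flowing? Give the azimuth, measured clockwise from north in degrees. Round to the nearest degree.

350°

Three-point gradient (reference A): Δ to B = (-235, -140, +0.5), Δ to C = (-30, -25, +0.1).
∂h/∂x = +0.0008955, ∂h/∂y = -0.005075 (det = 1675).
Flow direction (−∇h) has components (-0.0008955 E, +0.005075 N).
Azimuth = atan2(E, N) = atan2(-0.0008955, +0.005075) = 350.0° ≈ 350°.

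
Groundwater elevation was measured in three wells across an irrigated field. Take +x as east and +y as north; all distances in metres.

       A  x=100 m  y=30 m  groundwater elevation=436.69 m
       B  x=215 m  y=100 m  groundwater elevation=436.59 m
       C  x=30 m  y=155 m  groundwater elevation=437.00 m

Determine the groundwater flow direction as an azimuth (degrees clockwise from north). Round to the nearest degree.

Three-point gradient (reference A): Δ to B = (115, 70, -0.10), Δ to C = (-70, 125, +0.31).
∂h/∂x = -0.001774, ∂h/∂y = +0.001486 (det = 19275).
Flow direction (−∇h) has components (+0.001774 E, -0.001486 N).
Azimuth = atan2(E, N) = atan2(+0.001774, -0.001486) = 130.0° ≈ 130°.

130°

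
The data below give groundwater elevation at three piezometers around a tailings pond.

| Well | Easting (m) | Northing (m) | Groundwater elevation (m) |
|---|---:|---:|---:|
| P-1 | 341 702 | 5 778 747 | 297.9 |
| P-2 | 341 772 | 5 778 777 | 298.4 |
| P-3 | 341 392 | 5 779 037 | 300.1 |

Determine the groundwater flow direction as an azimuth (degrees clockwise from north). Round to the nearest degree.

194°

With h = a·x + b·y + c and P-1 as origin, the differences give:
  70·a + 30·b = +0.5
  (-310)·a + 290·b = +2.2
Eliminate b (×290 and ×30, subtract): 29600·a = 79.00 → a = ∂h/∂x = +0.002669
Back-substitute: b = ∂h/∂y = +0.01044.
Flow direction (−∇h) has components (-0.002669 E, -0.01044 N).
Azimuth = atan2(E, N) = atan2(-0.002669, -0.01044) = 194.3° ≈ 194°.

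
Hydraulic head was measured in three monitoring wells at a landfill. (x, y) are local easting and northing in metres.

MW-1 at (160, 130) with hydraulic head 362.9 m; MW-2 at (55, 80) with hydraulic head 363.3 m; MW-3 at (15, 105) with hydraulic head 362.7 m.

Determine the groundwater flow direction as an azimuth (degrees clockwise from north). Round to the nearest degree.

346°

With h = a·x + b·y + c and MW-1 as origin, the differences give:
  (-105)·a + (-50)·b = +0.4
  (-145)·a + (-25)·b = -0.2
Eliminate b (×(-25) and ×(-50), subtract): -4625·a = -20.00 → a = ∂h/∂x = +0.004324
Back-substitute: b = ∂h/∂y = -0.01708.
Flow direction (−∇h) has components (-0.004324 E, +0.01708 N).
Azimuth = atan2(E, N) = atan2(-0.004324, +0.01708) = 345.8° ≈ 346°.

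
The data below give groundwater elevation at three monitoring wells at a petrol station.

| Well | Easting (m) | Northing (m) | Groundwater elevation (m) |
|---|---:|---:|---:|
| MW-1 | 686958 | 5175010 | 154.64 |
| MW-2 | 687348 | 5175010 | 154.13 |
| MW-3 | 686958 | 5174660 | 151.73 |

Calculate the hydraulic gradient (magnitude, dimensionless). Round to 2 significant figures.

0.0084

∂h/∂x = (154.13 − 154.64) / (687348 − 686958) = -0.001308
∂h/∂y = (151.73 − 154.64) / (5174660 − 5175010) = +0.008314
|∇h| = √(-0.001308² + 0.008314²) = 0.008416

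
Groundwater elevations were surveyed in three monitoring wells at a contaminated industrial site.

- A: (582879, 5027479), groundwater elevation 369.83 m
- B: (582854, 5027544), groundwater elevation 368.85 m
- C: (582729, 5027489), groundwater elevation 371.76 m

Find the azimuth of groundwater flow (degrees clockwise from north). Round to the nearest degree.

035°

With h = a·x + b·y + c and A as origin, the differences give:
  (-25)·a + 65·b = -0.98
  (-150)·a + 10·b = +1.93
Eliminate b (×10 and ×65, subtract): 9500·a = -135.250 → a = ∂h/∂x = -0.01424
Back-substitute: b = ∂h/∂y = -0.02055.
Flow direction (−∇h) has components (+0.01424 E, +0.02055 N).
Azimuth = atan2(E, N) = atan2(+0.01424, +0.02055) = 34.7° ≈ 035°.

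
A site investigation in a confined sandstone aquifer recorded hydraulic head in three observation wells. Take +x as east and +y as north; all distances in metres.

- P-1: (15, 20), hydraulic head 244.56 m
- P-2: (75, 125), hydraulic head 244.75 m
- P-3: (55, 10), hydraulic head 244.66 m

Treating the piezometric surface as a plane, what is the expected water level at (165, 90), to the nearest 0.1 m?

245.0 m

Three-point gradient (reference P-1): Δ to P-2 = (60, 105, +0.19), Δ to P-3 = (40, -10, +0.10).
∂h/∂x = +0.002583, ∂h/∂y = +0.0003333 (det = -4800).
h(165, 90) = 244.56 + (+0.002583)·(150) + (+0.0003333)·(70) = 244.56 +0.387 +0.023 = 244.971 m.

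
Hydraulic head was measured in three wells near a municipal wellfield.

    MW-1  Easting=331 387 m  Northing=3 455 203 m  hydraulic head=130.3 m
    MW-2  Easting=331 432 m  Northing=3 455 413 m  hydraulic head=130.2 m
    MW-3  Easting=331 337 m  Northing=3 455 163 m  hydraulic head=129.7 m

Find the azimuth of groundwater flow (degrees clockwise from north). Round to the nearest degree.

Differences from MW-1: to MW-2 (Δx, Δy, Δh) = (45, 210, -0.1); to MW-3 = (-50, -40, -0.6).
Solve a·Δx + b·Δy = Δh: det = 45·(-40) − (-50)·210 = 8700.
∂h/∂x = [(-0.1)·(-40) − (-0.6)·210] / 8700 = +0.01494
∂h/∂y = [45·(-0.6) − (-50)·(-0.1)] / 8700 = -0.003678
Flow direction (−∇h) has components (-0.01494 E, +0.003678 N).
Azimuth = atan2(E, N) = atan2(-0.01494, +0.003678) = 283.8° ≈ 284°.

284°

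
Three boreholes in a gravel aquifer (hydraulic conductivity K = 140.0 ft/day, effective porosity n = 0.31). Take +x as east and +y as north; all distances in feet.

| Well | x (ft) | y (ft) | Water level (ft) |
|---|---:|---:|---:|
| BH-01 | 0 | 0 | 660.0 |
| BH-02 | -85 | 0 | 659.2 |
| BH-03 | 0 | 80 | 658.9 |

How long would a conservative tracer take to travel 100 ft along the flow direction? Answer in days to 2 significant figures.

13 days

∂h/∂x = (659.2 − 660.0) / (-85 − 0) = +0.009412
∂h/∂y = (658.9 − 660.0) / (80 − 0) = -0.01375
|∇h| = √(0.009412² + -0.01375²) = 0.01666
Seepage velocity v = K·i/n = 140.0 × 0.01666 / 0.31 = 7.524 ft/day.
t = 100 / 7.524 = 13.29 days.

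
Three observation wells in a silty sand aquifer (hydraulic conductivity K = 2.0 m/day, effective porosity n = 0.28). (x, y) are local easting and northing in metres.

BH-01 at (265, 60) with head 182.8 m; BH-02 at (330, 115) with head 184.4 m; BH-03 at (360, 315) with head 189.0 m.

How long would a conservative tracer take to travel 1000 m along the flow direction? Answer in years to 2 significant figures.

Taking BH-01 as reference: BH-02−BH-01 = (65, 55, +1.6); BH-03−BH-01 = (95, 255, +6.2).
Solve a·Δx + b·Δy = Δh: det = 65·255 − 95·55 = 11350.
∂h/∂x = [(+1.6)·255 − (+6.2)·55] / 11350 = +0.005903
∂h/∂y = [65·(+6.2) − 95·(+1.6)] / 11350 = +0.02211
|∇h| = √(0.005903² + 0.02211²) = 0.02288
Seepage velocity v = K·i/n = 2.0 × 0.02288 / 0.28 = 0.1634 m/day.
t = 1000 / 0.1634 = 6120 days = 16.8 years.

17 years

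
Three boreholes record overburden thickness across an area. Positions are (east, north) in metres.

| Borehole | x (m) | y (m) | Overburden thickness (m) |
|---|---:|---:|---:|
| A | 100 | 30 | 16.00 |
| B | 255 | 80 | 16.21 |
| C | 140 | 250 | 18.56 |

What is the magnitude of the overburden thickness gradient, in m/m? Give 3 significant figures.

Taking A as reference: B−A = (155, 50, +0.21); C−A = (40, 220, +2.56).
Determinant of the coordinate differences = 155·220 − 40·50 = 32100.
∂d/∂x = [(+0.21)·220 − (+2.56)·50] / 32100 = -0.002548
∂d/∂y = [155·(+2.56) − 40·(+0.21)] / 32100 = +0.01210
|∇f| = √(-0.002548² + 0.01210²) = 0.01237 m/m

0.0124 m/m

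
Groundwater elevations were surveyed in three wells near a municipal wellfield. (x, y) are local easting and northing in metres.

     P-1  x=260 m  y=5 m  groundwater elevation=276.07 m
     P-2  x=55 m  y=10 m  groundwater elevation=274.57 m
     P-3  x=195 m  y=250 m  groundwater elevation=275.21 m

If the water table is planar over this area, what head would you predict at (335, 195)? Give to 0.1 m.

276.3 m

With h = a·x + b·y + c and P-1 as origin, the differences give:
  (-205)·a + 5·b = -1.50
  (-65)·a + 245·b = -0.86
Eliminate b (×245 and ×5, subtract): -49900·a = -363.200 → a = ∂h/∂x = +0.007279
Back-substitute: b = ∂h/∂y = -0.001579.
h(335, 195) = 276.07 + (+0.007279)·(75) + (-0.001579)·(190) = 276.07 +0.546 -0.300 = 276.316 m.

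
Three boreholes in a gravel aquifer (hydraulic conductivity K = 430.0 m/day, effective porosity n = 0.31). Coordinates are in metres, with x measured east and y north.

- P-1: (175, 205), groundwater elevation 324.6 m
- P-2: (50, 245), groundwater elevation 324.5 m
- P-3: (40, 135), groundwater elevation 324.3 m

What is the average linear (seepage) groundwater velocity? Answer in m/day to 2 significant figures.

3.0 m/day

Differences from P-1: to P-2 (Δx, Δy, Δh) = (-125, 40, -0.1); to P-3 = (-135, -70, -0.3).
Determinant of the coordinate differences = (-125)·(-70) − (-135)·40 = 14150.
∂h/∂x = [(-0.1)·(-70) − (-0.3)·40] / 14150 = +0.001343
∂h/∂y = [(-125)·(-0.3) − (-135)·(-0.1)] / 14150 = +0.001696
|∇h| = √(0.001343² + 0.001696²) = 0.002163
Seepage velocity v = K·i/n = 430.0 × 0.002163 / 0.31 = 3 m/day.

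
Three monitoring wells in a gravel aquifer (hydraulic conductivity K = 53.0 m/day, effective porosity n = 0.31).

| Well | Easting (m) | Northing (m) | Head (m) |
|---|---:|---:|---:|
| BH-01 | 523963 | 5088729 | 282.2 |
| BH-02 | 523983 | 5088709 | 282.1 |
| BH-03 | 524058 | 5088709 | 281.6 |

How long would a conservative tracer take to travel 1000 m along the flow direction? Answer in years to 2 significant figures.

2.3 years

With h = a·x + b·y + c and BH-01 as origin, the differences give:
  20·a + (-20)·b = -0.1
  95·a + (-20)·b = -0.6
Eliminate b (×(-20) and ×(-20), subtract): 1500·a = -10.00 → a = ∂h/∂x = -0.006667
Back-substitute: b = ∂h/∂y = -0.001667.
|∇h| = √(-0.006667² + -0.001667²) = 0.006872
Seepage velocity v = K·i/n = 53.0 × 0.006872 / 0.31 = 1.175 m/day.
t = 1000 / 1.175 = 851.1 days = 2.33 years.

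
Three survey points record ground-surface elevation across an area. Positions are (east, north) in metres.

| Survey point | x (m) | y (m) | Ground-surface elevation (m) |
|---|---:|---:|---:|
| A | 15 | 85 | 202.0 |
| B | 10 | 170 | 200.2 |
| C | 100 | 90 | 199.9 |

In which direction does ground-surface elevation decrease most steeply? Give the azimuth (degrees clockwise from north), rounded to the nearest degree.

046°

Differences from A: to B (Δx, Δy, Δh) = (-5, 85, -1.8); to C = (85, 5, -2.1).
Determinant of the coordinate differences = (-5)·5 − 85·85 = -7250.
∂z/∂x = [(-1.8)·5 − (-2.1)·85] / -7250 = -0.02338
∂z/∂y = [(-5)·(-2.1) − 85·(-1.8)] / -7250 = -0.02255
Steepest decrease is along −∇f: components (+0.02338 E, +0.02255 N).
Azimuth = atan2(+0.02338, +0.02255) = 46.0° ≈ 046°.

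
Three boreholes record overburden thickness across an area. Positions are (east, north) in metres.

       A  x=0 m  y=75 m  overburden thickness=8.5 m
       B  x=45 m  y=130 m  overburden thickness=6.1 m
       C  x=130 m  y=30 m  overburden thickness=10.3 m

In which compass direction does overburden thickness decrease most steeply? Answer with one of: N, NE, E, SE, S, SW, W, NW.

Three-point gradient (reference A): Δ to B = (45, 55, -2.4), Δ to C = (130, -45, +1.8).
∂d/∂x = -0.0009809, ∂d/∂y = -0.04283 (det = -9175).
Steepest decrease is along −∇f = (+0.0009809 E, +0.04283 N) → north.

N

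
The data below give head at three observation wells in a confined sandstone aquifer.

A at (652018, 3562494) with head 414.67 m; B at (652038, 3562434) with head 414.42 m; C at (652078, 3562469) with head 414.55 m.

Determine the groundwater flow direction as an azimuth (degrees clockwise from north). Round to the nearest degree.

176°

Three-point gradient (reference A): Δ to B = (20, -60, -0.25), Δ to C = (60, -25, -0.12).
∂h/∂x = -0.0003065, ∂h/∂y = +0.004065 (det = 3100).
Flow direction (−∇h) has components (+0.0003065 E, -0.004065 N).
Azimuth = atan2(E, N) = atan2(+0.0003065, -0.004065) = 175.7° ≈ 176°.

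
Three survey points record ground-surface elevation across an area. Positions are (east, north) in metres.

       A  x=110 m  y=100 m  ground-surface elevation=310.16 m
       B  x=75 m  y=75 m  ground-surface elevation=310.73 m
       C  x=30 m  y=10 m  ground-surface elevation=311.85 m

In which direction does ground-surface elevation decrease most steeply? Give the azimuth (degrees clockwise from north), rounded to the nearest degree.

034°

Differences from A: to B (Δx, Δy, Δh) = (-35, -25, +0.57); to C = (-80, -90, +1.69).
Determinant of the coordinate differences = (-35)·(-90) − (-80)·(-25) = 1150.
∂z/∂x = [(+0.57)·(-90) − (+1.69)·(-25)] / 1150 = -0.007870
∂z/∂y = [(-35)·(+1.69) − (-80)·(+0.57)] / 1150 = -0.01178
Steepest decrease is along −∇f: components (+0.007870 E, +0.01178 N).
Azimuth = atan2(+0.007870, +0.01178) = 33.7° ≈ 034°.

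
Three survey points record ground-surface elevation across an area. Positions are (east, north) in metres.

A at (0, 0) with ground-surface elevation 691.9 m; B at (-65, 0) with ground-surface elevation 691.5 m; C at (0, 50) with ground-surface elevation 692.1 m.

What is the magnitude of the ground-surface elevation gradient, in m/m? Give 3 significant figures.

0.00734 m/m

∂z/∂x = (691.5 − 691.9) / (-65 − 0) = +0.006154
∂z/∂y = (692.1 − 691.9) / (50 − 0) = +0.004000
|∇f| = √(0.006154² + 0.004000²) = 0.00734 m/m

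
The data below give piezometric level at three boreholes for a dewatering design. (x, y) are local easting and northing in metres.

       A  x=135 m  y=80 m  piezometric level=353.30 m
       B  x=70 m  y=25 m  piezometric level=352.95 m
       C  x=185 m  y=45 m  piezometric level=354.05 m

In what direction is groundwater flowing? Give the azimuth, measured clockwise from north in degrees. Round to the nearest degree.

300°

Differences from A: to B (Δx, Δy, Δh) = (-65, -55, -0.35); to C = (50, -35, +0.75).
Solve a·Δx + b·Δy = Δh: det = (-65)·(-35) − 50·(-55) = 5025.
∂h/∂x = [(-0.35)·(-35) − (+0.75)·(-55)] / 5025 = +0.01065
∂h/∂y = [(-65)·(+0.75) − 50·(-0.35)] / 5025 = -0.006219
Flow direction (−∇h) has components (-0.01065 E, +0.006219 N).
Azimuth = atan2(E, N) = atan2(-0.01065, +0.006219) = 300.3° ≈ 300°.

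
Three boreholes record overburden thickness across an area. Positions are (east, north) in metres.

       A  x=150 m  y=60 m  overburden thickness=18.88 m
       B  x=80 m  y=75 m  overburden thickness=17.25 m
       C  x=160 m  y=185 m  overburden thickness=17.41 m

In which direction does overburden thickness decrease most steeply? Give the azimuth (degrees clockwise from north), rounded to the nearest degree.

303°

Taking A as reference: B−A = (-70, 15, -1.63); C−A = (10, 125, -1.47).
Solve a·Δx + b·Δy = Δd: det = (-70)·125 − 10·15 = -8900.
∂d/∂x = [(-1.63)·125 − (-1.47)·15] / -8900 = +0.02042
∂d/∂y = [(-70)·(-1.47) − 10·(-1.63)] / -8900 = -0.01339
Steepest decrease is along −∇f: components (-0.02042 E, +0.01339 N).
Azimuth = atan2(-0.02042, +0.01339) = 303.3° ≈ 303°.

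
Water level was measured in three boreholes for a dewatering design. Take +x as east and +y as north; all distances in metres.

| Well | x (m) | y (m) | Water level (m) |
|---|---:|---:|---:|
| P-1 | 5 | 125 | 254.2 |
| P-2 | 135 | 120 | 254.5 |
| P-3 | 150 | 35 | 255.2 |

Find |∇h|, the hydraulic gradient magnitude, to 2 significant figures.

0.0081

Differences from P-1: to P-2 (Δx, Δy, Δh) = (130, -5, +0.3); to P-3 = (145, -90, +1.0).
Solve a·Δx + b·Δy = Δh: det = 130·(-90) − 145·(-5) = -10975.
∂h/∂x = [(+0.3)·(-90) − (+1.0)·(-5)] / -10975 = +0.002005
∂h/∂y = [130·(+1.0) − 145·(+0.3)] / -10975 = -0.007882
|∇h| = √(0.002005² + -0.007882²) = 0.008133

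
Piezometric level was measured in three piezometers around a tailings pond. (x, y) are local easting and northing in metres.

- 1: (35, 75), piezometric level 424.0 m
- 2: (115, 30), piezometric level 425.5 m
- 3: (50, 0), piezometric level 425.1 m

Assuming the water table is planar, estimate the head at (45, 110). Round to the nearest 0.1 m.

Differences from 1: to 2 (Δx, Δy, Δh) = (80, -45, +1.5); to 3 = (15, -75, +1.1).
Determinant of the coordinate differences = 80·(-75) − 15·(-45) = -5325.
∂h/∂x = [(+1.5)·(-75) − (+1.1)·(-45)] / -5325 = +0.01183
∂h/∂y = [80·(+1.1) − 15·(+1.5)] / -5325 = -0.01230
h(45, 110) = 424.0 + (+0.01183)·(10) + (-0.01230)·(35) = 424.0 +0.118 -0.431 = 423.688 m.

423.7 m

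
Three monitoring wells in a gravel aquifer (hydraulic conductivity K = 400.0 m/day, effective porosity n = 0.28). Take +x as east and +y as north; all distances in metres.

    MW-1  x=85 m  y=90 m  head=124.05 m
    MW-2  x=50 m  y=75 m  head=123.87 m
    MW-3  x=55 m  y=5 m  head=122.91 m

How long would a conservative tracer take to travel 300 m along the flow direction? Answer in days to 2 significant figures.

15 days

Differences from MW-1: to MW-2 (Δx, Δy, Δh) = (-35, -15, -0.18); to MW-3 = (-30, -85, -1.14).
Solve a·Δx + b·Δy = Δh: det = (-35)·(-85) − (-30)·(-15) = 2525.
∂h/∂x = [(-0.18)·(-85) − (-1.14)·(-15)] / 2525 = -0.0007129
∂h/∂y = [(-35)·(-1.14) − (-30)·(-0.18)] / 2525 = +0.01366
|∇h| = √(-0.0007129² + 0.01366²) = 0.01368
Seepage velocity v = K·i/n = 400.0 × 0.01368 / 0.28 = 19.54 m/day.
t = 300 / 19.54 = 15.35 days.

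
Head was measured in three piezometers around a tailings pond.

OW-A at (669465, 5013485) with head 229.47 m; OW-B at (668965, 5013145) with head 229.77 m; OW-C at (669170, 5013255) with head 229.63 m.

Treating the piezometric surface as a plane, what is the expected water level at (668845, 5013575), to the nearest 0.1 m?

With h = a·x + b·y + c and OW-A as origin, the differences give:
  (-500)·a + (-340)·b = +0.30
  (-295)·a + (-230)·b = +0.16
Eliminate b (×(-230) and ×(-340), subtract): 14700·a = -14.600 → a = ∂h/∂x = -0.0009932
Back-substitute: b = ∂h/∂y = +0.0005782.
h(668845, 5013575) = 229.47 + (-0.0009932)·(-620) + (+0.0005782)·(90) = 229.47 +0.616 +0.052 = 230.138 m.

230.1 m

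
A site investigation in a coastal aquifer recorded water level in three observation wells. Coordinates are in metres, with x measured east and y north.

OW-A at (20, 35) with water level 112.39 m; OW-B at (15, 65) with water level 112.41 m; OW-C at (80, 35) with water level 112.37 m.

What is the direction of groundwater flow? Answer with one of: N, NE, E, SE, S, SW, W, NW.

SE

Differences from OW-A: to OW-B (Δx, Δy, Δh) = (-5, 30, +0.02); to OW-C = (60, 0, -0.02).
Determinant of the coordinate differences = (-5)·0 − 60·30 = -1800.
∂h/∂x = [(+0.02)·0 − (-0.02)·30] / -1800 = -0.0003333
∂h/∂y = [(-5)·(-0.02) − 60·(+0.02)] / -1800 = +0.0006111
Flow = −∇h = (+0.0003333 east, -0.0006111 north), which points southeast.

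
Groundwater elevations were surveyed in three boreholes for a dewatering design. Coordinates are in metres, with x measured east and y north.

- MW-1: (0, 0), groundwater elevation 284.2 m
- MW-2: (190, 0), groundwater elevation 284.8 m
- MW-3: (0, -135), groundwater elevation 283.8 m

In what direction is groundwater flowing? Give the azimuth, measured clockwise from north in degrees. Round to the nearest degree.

∂h/∂x = (284.8 − 284.2) / (190 − 0) = +0.003158
∂h/∂y = (283.8 − 284.2) / (-135 − 0) = +0.002963
Flow direction (−∇h) has components (-0.003158 E, -0.002963 N).
Azimuth = atan2(E, N) = atan2(-0.003158, -0.002963) = 226.8° ≈ 227°.

227°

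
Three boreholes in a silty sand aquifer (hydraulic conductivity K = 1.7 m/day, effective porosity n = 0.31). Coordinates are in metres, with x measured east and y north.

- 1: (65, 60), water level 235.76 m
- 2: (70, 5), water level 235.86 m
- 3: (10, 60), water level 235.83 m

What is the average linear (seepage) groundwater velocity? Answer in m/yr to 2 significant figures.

Differences from 1: to 2 (Δx, Δy, Δh) = (5, -55, +0.10); to 3 = (-55, 0, +0.07).
Solve a·Δx + b·Δy = Δh: det = 5·0 − (-55)·(-55) = -3025.
∂h/∂x = [(+0.10)·0 − (+0.07)·(-55)] / -3025 = -0.001273
∂h/∂y = [5·(+0.07) − (-55)·(+0.10)] / -3025 = -0.001934
|∇h| = √(-0.001273² + -0.001934²) = 0.002315
Seepage velocity v = K·i/n = 1.7 × 0.002315 / 0.31 = 0.0127 m/day = 4.639 m/yr.

4.6 m/yr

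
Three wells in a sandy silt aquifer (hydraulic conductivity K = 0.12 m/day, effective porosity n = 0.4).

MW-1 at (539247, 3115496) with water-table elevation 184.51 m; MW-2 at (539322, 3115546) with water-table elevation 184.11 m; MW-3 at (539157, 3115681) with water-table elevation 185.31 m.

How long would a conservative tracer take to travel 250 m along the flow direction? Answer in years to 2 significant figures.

360 years

With h = a·x + b·y + c and MW-1 as origin, the differences give:
  75·a + 50·b = -0.40
  (-90)·a + 185·b = +0.80
Eliminate b (×185 and ×50, subtract): 18375·a = -114.000 → a = ∂h/∂x = -0.006204
Back-substitute: b = ∂h/∂y = +0.001306.
|∇h| = √(-0.006204² + 0.001306²) = 0.00634
Seepage velocity v = K·i/n = 0.12 × 0.00634 / 0.4 = 0.001902 m/day.
t = 250 / 0.001902 = 1.314e+05 days = 360 years.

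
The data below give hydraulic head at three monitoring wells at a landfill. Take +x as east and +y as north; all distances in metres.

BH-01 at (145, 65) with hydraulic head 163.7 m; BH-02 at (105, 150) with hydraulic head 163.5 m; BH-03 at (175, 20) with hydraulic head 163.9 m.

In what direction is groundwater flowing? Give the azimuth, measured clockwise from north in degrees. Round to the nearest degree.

With h = a·x + b·y + c and BH-01 as origin, the differences give:
  (-40)·a + 85·b = -0.2
  30·a + (-45)·b = +0.2
Eliminate b (×(-45) and ×85, subtract): -750·a = -8.00 → a = ∂h/∂x = +0.01067
Back-substitute: b = ∂h/∂y = +0.002667.
Flow direction (−∇h) has components (-0.01067 E, -0.002667 N).
Azimuth = atan2(E, N) = atan2(-0.01067, -0.002667) = 256.0° ≈ 256°.

256°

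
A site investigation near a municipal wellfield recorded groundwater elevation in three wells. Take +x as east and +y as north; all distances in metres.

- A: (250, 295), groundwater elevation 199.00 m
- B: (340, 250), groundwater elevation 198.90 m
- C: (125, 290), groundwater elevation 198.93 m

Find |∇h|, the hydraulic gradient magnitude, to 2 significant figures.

Three-point gradient (reference A): Δ to B = (90, -45, -0.10), Δ to C = (-125, -5, -0.07).
∂h/∂x = +0.0004362, ∂h/∂y = +0.003095 (det = -6075).
|∇h| = √(0.0004362² + 0.003095²) = 0.003126

0.0031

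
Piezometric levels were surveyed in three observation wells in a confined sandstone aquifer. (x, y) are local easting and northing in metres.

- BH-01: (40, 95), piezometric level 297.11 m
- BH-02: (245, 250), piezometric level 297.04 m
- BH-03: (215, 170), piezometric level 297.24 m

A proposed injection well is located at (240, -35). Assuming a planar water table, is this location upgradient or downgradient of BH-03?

upgradient

Differences from BH-01: to BH-02 (Δx, Δy, Δh) = (205, 155, -0.07); to BH-03 = (175, 75, +0.13).
Solve a·Δx + b·Δy = Δh: det = 205·75 − 175·155 = -11750.
∂h/∂x = [(-0.07)·75 − (+0.13)·155] / -11750 = +0.002162
∂h/∂y = [205·(+0.13) − 175·(-0.07)] / -11750 = -0.003311
Head at (240, -35) = 297.11 + (+0.002162)·(200) + (-0.003311)·(-130) = 297.97 m.
That is higher than the 297.24 m at BH-03, so the point is upgradient.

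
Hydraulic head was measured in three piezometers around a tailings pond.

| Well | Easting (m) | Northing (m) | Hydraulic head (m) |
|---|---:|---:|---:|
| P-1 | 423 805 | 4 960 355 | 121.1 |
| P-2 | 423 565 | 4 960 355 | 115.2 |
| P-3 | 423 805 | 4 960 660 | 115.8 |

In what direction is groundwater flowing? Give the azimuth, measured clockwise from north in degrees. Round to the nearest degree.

∂h/∂x = (115.2 − 121.1) / (423565 − 423805) = +0.02458
∂h/∂y = (115.8 − 121.1) / (4960660 − 4960355) = -0.01738
Flow direction (−∇h) has components (-0.02458 E, +0.01738 N).
Azimuth = atan2(E, N) = atan2(-0.02458, +0.01738) = 305.3° ≈ 305°.

305°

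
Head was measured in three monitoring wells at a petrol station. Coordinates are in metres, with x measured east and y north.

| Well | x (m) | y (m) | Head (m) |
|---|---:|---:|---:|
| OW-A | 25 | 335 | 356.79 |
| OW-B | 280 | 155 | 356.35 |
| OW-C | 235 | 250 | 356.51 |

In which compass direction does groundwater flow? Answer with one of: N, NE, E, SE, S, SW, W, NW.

SE

Differences from OW-A: to OW-B (Δx, Δy, Δh) = (255, -180, -0.44); to OW-C = (210, -85, -0.28).
Solve a·Δx + b·Δy = Δh: det = 255·(-85) − 210·(-180) = 16125.
∂h/∂x = [(-0.44)·(-85) − (-0.28)·(-180)] / 16125 = -0.0008062
∂h/∂y = [255·(-0.28) − 210·(-0.44)] / 16125 = +0.001302
Flow = −∇h = (+0.0008062 east, -0.001302 north), which points southeast.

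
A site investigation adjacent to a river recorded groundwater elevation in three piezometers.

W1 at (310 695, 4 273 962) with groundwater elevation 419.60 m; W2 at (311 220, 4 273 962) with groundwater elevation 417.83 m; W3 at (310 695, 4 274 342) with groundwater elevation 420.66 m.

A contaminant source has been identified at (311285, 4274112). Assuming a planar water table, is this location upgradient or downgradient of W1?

downgradient

∂h/∂x = (417.83 − 419.60) / (311220 − 310695) = -0.003371
∂h/∂y = (420.66 − 419.60) / (4274342 − 4273962) = +0.002789
Head at (311285, 4274112) = 419.60 + (-0.003371)·(590) + (+0.002789)·(150) = 418.03 m.
That is lower than the 419.60 m at W1, so the point is downgradient.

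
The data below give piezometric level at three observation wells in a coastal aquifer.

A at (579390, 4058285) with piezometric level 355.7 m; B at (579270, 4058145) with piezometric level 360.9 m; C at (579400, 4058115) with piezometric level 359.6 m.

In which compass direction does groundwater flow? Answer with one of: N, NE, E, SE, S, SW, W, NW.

With h = a·x + b·y + c and A as origin, the differences give:
  (-120)·a + (-140)·b = +5.2
  10·a + (-170)·b = +3.9
Eliminate b (×(-170) and ×(-140), subtract): 21800·a = -338.00 → a = ∂h/∂x = -0.01550
Back-substitute: b = ∂h/∂y = -0.02385.
Flow = −∇h = (+0.01550 east, +0.02385 north), which points northeast.

NE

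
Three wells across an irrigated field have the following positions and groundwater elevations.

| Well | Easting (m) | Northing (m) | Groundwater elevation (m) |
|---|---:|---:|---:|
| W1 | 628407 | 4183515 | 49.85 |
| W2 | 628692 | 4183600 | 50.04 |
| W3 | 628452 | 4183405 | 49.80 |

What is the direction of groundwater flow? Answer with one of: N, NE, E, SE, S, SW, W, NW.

Differences from W1: to W2 (Δx, Δy, Δh) = (285, 85, +0.19); to W3 = (45, -110, -0.05).
Solve a·Δx + b·Δy = Δh: det = 285·(-110) − 45·85 = -35175.
∂h/∂x = [(+0.19)·(-110) − (-0.05)·85] / -35175 = +0.0004733
∂h/∂y = [285·(-0.05) − 45·(+0.19)] / -35175 = +0.0006482
Flow = −∇h = (-0.0004733 east, -0.0006482 north), which points southwest.

SW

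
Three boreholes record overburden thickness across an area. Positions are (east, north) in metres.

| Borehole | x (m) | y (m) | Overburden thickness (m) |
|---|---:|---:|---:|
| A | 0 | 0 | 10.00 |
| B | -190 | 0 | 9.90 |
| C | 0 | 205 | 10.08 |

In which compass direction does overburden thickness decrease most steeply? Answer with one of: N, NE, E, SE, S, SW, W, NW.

∂d/∂x = (9.90 − 10.00) / (-190 − 0) = +0.0005263
∂d/∂y = (10.08 − 10.00) / (205 − 0) = +0.0003902
Steepest decrease is along −∇f = (-0.0005263 E, -0.0003902 N) → southwest.

SW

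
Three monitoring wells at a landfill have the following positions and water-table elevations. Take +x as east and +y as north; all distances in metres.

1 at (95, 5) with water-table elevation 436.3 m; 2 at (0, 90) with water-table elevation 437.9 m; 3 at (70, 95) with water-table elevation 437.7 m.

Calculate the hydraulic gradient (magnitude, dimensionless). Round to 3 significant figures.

0.0150

With h = a·x + b·y + c and 1 as origin, the differences give:
  (-95)·a + 85·b = +1.6
  (-25)·a + 90·b = +1.4
Eliminate b (×90 and ×85, subtract): -6425·a = 25.00 → a = ∂h/∂x = -0.003891
Back-substitute: b = ∂h/∂y = +0.01447.
|∇h| = √(-0.003891² + 0.01447²) = 0.01498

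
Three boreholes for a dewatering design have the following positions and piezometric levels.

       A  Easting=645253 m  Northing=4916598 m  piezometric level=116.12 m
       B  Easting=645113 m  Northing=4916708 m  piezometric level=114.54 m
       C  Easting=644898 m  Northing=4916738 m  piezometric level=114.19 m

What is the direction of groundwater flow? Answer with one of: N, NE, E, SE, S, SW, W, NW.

With h = a·x + b·y + c and A as origin, the differences give:
  (-140)·a + 110·b = -1.58
  (-355)·a + 140·b = -1.93
Eliminate b (×140 and ×110, subtract): 19450·a = -8.900 → a = ∂h/∂x = -0.0004576
Back-substitute: b = ∂h/∂y = -0.01495.
Flow = −∇h = (+0.0004576 east, +0.01495 north), which points north.

N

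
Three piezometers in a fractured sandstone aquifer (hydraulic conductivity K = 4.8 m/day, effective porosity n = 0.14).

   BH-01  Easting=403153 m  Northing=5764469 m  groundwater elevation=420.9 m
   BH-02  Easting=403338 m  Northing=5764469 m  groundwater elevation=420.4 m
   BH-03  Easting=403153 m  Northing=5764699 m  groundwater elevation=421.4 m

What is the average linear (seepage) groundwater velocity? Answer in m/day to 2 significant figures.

∂h/∂x = (420.4 − 420.9) / (403338 − 403153) = -0.002703
∂h/∂y = (421.4 − 420.9) / (5764699 − 5764469) = +0.002174
|∇h| = √(-0.002703² + 0.002174²) = 0.003469
Seepage velocity v = K·i/n = 4.8 × 0.003469 / 0.14 = 0.1189 m/day.

0.12 m/day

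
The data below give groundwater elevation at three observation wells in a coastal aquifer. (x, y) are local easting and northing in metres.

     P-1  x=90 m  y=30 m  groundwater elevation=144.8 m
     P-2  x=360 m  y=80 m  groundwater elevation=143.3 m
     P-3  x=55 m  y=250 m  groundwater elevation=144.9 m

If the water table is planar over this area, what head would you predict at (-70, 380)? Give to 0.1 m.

Differences from P-1: to P-2 (Δx, Δy, Δh) = (270, 50, -1.5); to P-3 = (-35, 220, +0.1).
Determinant of the coordinate differences = 270·220 − (-35)·50 = 61150.
∂h/∂x = [(-1.5)·220 − (+0.1)·50] / 61150 = -0.005478
∂h/∂y = [270·(+0.1) − (-35)·(-1.5)] / 61150 = -0.0004170
h(-70, 380) = 144.8 + (-0.005478)·(-160) + (-0.0004170)·(350) = 144.8 +0.877 -0.146 = 145.531 m.

145.5 m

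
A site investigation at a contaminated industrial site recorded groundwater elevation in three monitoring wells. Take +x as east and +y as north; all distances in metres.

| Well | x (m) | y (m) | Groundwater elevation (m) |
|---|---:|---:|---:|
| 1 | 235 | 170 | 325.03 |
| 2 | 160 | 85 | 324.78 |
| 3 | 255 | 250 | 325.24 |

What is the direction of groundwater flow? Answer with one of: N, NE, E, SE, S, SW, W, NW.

Differences from 1: to 2 (Δx, Δy, Δh) = (-75, -85, -0.25); to 3 = (20, 80, +0.21).
Solve a·Δx + b·Δy = Δh: det = (-75)·80 − 20·(-85) = -4300.
∂h/∂x = [(-0.25)·80 − (+0.21)·(-85)] / -4300 = +0.0005000
∂h/∂y = [(-75)·(+0.21) − 20·(-0.25)] / -4300 = +0.002500
Flow = −∇h = (-0.0005000 east, -0.002500 north), which points south.

S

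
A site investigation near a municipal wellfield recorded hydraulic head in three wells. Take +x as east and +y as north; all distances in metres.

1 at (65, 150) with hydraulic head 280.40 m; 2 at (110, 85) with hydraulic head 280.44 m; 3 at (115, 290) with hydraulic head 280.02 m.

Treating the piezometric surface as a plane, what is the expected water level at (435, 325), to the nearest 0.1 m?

279.3 m

Three-point gradient (reference 1): Δ to 2 = (45, -65, +0.04), Δ to 3 = (50, 140, -0.38).
∂h/∂x = -0.002000, ∂h/∂y = -0.002000 (det = 9550).
h(435, 325) = 280.40 + (-0.002000)·(370) + (-0.002000)·(175) = 280.40 -0.740 -0.350 = 279.310 m.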